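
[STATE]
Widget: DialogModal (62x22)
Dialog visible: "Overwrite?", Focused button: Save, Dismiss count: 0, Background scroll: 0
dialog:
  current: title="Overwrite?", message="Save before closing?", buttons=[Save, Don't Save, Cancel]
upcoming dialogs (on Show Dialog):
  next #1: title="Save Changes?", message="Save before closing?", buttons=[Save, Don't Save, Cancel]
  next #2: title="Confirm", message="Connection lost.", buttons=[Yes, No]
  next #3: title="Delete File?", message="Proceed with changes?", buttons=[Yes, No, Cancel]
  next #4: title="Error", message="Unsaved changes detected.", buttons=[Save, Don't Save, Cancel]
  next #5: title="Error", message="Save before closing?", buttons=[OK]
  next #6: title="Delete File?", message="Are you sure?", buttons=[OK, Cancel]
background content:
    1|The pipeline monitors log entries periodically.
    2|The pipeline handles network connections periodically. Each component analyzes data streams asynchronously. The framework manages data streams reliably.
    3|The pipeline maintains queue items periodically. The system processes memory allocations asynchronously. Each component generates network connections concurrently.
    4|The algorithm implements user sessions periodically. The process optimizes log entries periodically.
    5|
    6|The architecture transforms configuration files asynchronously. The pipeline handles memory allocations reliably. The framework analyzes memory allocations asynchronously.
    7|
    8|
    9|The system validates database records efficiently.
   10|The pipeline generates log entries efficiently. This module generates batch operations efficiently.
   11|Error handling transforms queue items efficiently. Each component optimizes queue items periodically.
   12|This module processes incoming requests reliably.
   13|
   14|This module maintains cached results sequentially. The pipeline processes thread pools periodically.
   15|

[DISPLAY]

The pipeline monitors log entries periodically.               
The pipeline handles network connections periodically. Each co
The pipeline maintains queue items periodically. The system pr
The algorithm implements user sessions periodically. The proce
                                                              
The architecture transforms configuration files asynchronously
                                                              
                                                              
The system vali┌──────────────────────────────┐ly.            
The pipeline ge│          Overwrite?          │ This module ge
Error handling │     Save before closing?     │ly. Each compon
This module pro│ [Save]  Don't Save   Cancel  │y.             
               └──────────────────────────────┘               
This module maintains cached results sequentially. The pipelin
                                                              
                                                              
                                                              
                                                              
                                                              
                                                              
                                                              
                                                              


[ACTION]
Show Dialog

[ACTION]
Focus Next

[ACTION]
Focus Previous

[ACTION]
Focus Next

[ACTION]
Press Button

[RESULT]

The pipeline monitors log entries periodically.               
The pipeline handles network connections periodically. Each co
The pipeline maintains queue items periodically. The system pr
The algorithm implements user sessions periodically. The proce
                                                              
The architecture transforms configuration files asynchronously
                                                              
                                                              
The system validates database records efficiently.            
The pipeline generates log entries efficiently. This module ge
Error handling transforms queue items efficiently. Each compon
This module processes incoming requests reliably.             
                                                              
This module maintains cached results sequentially. The pipelin
                                                              
                                                              
                                                              
                                                              
                                                              
                                                              
                                                              
                                                              


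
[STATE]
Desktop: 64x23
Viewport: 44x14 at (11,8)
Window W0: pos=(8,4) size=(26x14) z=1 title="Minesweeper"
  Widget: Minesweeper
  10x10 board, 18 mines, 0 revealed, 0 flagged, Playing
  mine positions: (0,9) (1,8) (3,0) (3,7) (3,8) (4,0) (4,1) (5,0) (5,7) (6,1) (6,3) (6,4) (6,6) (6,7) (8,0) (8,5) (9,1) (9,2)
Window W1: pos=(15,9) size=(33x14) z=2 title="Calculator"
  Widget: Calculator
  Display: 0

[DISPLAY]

■■■■■■■■              ┃                     
■■■■┏━━━━━━━━━━━━━━━━━━━━━━━━━━━━━━━┓       
■■■■┃ Calculator                    ┃       
■■■■┠───────────────────────────────┨       
■■■■┃                              0┃       
■■■■┃┌───┬───┬───┬───┐              ┃       
■■■■┃│ 7 │ 8 │ 9 │ ÷ │              ┃       
■■■■┃├───┼───┼───┼───┤              ┃       
■■■■┃│ 4 │ 5 │ 6 │ × │              ┃       
━━━━┃├───┼───┼───┼───┤              ┃       
    ┃│ 1 │ 2 │ 3 │ - │              ┃       
    ┃├───┼───┼───┼───┤              ┃       
    ┃│ 0 │ . │ = │ + │              ┃       
    ┃└───┴───┴───┴───┘              ┃       


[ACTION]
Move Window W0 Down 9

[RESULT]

                                            
━━━━┏━━━━━━━━━━━━━━━━━━━━━━━━━━━━━━━┓       
ines┃ Calculator                    ┃       
────┠───────────────────────────────┨       
■■■■┃                              0┃       
■■■■┃┌───┬───┬───┬───┐              ┃       
■■■■┃│ 7 │ 8 │ 9 │ ÷ │              ┃       
■■■■┃├───┼───┼───┼───┤              ┃       
■■■■┃│ 4 │ 5 │ 6 │ × │              ┃       
■■■■┃├───┼───┼───┼───┤              ┃       
■■■■┃│ 1 │ 2 │ 3 │ - │              ┃       
■■■■┃├───┼───┼───┼───┤              ┃       
■■■■┃│ 0 │ . │ = │ + │              ┃       
■■■■┃└───┴───┴───┴───┘              ┃       


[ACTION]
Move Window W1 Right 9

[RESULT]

                                            
━━━━━━━━━━━━━┏━━━━━━━━━━━━━━━━━━━━━━━━━━━━━━
inesweeper   ┃ Calculator                   
─────────────┠──────────────────────────────
■■■■■■■■     ┃                              
■■■■■■■■     ┃┌───┬───┬───┬───┐             
■■■■■■■■     ┃│ 7 │ 8 │ 9 │ ÷ │             
■■■■■■■■     ┃├───┼───┼───┼───┤             
■■■■■■■■     ┃│ 4 │ 5 │ 6 │ × │             
■■■■■■■■     ┃├───┼───┼───┼───┤             
■■■■■■■■     ┃│ 1 │ 2 │ 3 │ - │             
■■■■■■■■     ┃├───┼───┼───┼───┤             
■■■■■■■■     ┃│ 0 │ . │ = │ + │             
■■■■■■■■     ┃└───┴───┴───┴───┘             


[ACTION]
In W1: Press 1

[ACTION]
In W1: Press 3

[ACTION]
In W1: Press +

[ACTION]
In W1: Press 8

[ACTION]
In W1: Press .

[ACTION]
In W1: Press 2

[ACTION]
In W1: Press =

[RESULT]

                                            
━━━━━━━━━━━━━┏━━━━━━━━━━━━━━━━━━━━━━━━━━━━━━
inesweeper   ┃ Calculator                   
─────────────┠──────────────────────────────
■■■■■■■■     ┃                           21.
■■■■■■■■     ┃┌───┬───┬───┬───┐             
■■■■■■■■     ┃│ 7 │ 8 │ 9 │ ÷ │             
■■■■■■■■     ┃├───┼───┼───┼───┤             
■■■■■■■■     ┃│ 4 │ 5 │ 6 │ × │             
■■■■■■■■     ┃├───┼───┼───┼───┤             
■■■■■■■■     ┃│ 1 │ 2 │ 3 │ - │             
■■■■■■■■     ┃├───┼───┼───┼───┤             
■■■■■■■■     ┃│ 0 │ . │ = │ + │             
■■■■■■■■     ┃└───┴───┴───┴───┘             


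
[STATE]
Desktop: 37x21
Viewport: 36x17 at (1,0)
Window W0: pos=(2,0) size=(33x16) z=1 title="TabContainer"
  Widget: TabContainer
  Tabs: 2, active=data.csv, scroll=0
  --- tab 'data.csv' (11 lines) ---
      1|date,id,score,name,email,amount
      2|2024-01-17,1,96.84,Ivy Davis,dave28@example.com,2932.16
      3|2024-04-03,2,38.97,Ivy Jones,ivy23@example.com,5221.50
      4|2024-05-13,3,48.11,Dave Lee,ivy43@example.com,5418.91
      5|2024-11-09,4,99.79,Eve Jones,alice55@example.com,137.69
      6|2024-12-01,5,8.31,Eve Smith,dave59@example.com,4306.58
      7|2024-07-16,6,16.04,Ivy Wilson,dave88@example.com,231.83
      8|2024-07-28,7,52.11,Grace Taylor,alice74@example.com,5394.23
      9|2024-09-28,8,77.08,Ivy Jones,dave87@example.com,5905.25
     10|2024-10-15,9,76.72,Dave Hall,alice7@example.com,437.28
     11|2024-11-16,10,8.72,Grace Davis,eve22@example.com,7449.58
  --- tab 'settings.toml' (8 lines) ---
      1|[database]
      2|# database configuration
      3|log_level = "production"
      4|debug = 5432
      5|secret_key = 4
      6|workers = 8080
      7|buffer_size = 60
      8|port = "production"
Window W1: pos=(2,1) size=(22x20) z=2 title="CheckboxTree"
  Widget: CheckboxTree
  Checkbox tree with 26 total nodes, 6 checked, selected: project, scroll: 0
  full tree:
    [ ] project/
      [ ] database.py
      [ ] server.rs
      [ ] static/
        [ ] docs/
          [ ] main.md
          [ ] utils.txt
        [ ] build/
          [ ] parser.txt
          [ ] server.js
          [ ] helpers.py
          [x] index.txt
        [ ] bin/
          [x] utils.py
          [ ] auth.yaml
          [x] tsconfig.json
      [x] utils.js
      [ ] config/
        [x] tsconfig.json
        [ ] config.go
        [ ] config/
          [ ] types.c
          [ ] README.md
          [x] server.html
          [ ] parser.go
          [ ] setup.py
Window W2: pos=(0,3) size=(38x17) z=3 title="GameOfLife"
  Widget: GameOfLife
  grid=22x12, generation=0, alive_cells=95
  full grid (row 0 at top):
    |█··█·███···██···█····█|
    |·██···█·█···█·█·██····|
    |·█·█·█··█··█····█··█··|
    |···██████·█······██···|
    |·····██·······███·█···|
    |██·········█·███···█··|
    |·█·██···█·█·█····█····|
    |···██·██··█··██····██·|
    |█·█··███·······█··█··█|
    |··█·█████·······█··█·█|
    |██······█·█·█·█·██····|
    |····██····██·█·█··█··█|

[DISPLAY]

 ┏━━━━━━━━━━━━━━━━━━━━━━━━━━━━━━━┓  
 ┏━━━━━━━━━━━━━━━━━━━━┓          ┃  
 ┃ CheckboxTree       ┃──────────┨  
━━━━━━━━━━━━━━━━━━━━━━━━━━━━━━━━━━━━
 GameOfLife                         
────────────────────────────────────
Gen: 0                              
█··█·███···██···█····█              
·██···█·█···█·█·██····              
·█·█·█··█··█····█··█··              
···██████·█······██···              
·····██·······███·█···              
██·········█·███···█··              
·█·██···█·█·█····█····              
···██·██··█··██····██·              
█·█··███·······█··█··█              
··█·█████·······█··█·█              


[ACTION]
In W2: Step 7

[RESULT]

 ┏━━━━━━━━━━━━━━━━━━━━━━━━━━━━━━━┓  
 ┏━━━━━━━━━━━━━━━━━━━━┓          ┃  
 ┃ CheckboxTree       ┃──────────┨  
━━━━━━━━━━━━━━━━━━━━━━━━━━━━━━━━━━━━
 GameOfLife                         
────────────────────────────────────
Gen: 7                              
···········███···██···              
··█··██···████···███··              
·███······█·█·········              
·█·█·······█····██····              
···██·····███···██····              
··███··█···██·········              
··█···██·····█████·█··              
·····█·█··███·███·····              
··········█·█···█·····              
·················██·█·              


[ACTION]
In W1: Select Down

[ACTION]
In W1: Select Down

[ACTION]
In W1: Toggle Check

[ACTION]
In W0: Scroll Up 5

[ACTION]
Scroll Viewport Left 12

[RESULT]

  ┏━━━━━━━━━━━━━━━━━━━━━━━━━━━━━━━┓ 
  ┏━━━━━━━━━━━━━━━━━━━━┓          ┃ 
  ┃ CheckboxTree       ┃──────────┨ 
┏━━━━━━━━━━━━━━━━━━━━━━━━━━━━━━━━━━━
┃ GameOfLife                        
┠───────────────────────────────────
┃Gen: 7                             
┃···········███···██···             
┃··█··██···████···███··             
┃·███······█·█·········             
┃·█·█·······█····██····             
┃···██·····███···██····             
┃··███··█···██·········             
┃··█···██·····█████·█··             
┃·····█·█··███·███·····             
┃··········█·█···█·····             
┃·················██·█·             


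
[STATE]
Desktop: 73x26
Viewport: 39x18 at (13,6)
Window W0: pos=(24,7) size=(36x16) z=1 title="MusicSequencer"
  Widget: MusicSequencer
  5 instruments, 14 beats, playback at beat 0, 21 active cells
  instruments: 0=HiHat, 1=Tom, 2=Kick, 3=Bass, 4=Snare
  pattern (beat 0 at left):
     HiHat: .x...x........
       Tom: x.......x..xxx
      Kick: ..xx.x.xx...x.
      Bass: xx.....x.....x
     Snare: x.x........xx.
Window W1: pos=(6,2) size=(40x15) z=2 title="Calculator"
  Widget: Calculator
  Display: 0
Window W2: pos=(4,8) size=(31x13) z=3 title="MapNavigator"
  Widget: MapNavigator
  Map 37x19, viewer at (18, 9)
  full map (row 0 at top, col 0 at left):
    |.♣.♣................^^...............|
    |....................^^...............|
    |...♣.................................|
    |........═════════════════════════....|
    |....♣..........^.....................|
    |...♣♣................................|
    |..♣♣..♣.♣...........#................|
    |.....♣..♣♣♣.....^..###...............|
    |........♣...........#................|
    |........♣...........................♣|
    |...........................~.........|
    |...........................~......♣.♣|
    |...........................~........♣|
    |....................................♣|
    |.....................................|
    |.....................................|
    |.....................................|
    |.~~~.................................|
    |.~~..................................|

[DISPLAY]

──┬───┬───┐                     ┃      
8 │ 9 │ ÷ │                     ┃━━━━━━
━━━━━━━━━━━━━━━━━━━━━┓          ┃      
gator                ┃          ┃──────
─────────────────────┨          ┃      
.....................┃          ┃      
........#............┃          ┃      
....^..###...........┃          ┃      
........#............┃          ┃      
......@..............┃          ┃      
...............~.....┃━━━━━━━━━━┛      
...............~.....┃                 
...............~.....┃                 
.....................┃                 
━━━━━━━━━━━━━━━━━━━━━┛                 
           ┃                           
           ┗━━━━━━━━━━━━━━━━━━━━━━━━━━━
                                       


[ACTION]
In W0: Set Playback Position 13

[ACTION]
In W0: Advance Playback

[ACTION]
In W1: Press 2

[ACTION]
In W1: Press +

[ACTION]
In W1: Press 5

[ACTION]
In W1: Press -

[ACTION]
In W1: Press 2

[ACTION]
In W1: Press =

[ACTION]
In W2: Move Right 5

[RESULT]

──┬───┬───┐                     ┃      
8 │ 9 │ ÷ │                     ┃━━━━━━
━━━━━━━━━━━━━━━━━━━━━┓          ┃      
gator                ┃          ┃──────
─────────────────────┨          ┃      
.................... ┃          ┃      
...#................ ┃          ┃      
..###............... ┃          ┃      
...#................ ┃          ┃      
......@............♣ ┃          ┃      
..........~......... ┃━━━━━━━━━━┛      
..........~......♣.♣ ┃                 
..........~........♣ ┃                 
...................♣ ┃                 
━━━━━━━━━━━━━━━━━━━━━┛                 
           ┃                           
           ┗━━━━━━━━━━━━━━━━━━━━━━━━━━━
                                       


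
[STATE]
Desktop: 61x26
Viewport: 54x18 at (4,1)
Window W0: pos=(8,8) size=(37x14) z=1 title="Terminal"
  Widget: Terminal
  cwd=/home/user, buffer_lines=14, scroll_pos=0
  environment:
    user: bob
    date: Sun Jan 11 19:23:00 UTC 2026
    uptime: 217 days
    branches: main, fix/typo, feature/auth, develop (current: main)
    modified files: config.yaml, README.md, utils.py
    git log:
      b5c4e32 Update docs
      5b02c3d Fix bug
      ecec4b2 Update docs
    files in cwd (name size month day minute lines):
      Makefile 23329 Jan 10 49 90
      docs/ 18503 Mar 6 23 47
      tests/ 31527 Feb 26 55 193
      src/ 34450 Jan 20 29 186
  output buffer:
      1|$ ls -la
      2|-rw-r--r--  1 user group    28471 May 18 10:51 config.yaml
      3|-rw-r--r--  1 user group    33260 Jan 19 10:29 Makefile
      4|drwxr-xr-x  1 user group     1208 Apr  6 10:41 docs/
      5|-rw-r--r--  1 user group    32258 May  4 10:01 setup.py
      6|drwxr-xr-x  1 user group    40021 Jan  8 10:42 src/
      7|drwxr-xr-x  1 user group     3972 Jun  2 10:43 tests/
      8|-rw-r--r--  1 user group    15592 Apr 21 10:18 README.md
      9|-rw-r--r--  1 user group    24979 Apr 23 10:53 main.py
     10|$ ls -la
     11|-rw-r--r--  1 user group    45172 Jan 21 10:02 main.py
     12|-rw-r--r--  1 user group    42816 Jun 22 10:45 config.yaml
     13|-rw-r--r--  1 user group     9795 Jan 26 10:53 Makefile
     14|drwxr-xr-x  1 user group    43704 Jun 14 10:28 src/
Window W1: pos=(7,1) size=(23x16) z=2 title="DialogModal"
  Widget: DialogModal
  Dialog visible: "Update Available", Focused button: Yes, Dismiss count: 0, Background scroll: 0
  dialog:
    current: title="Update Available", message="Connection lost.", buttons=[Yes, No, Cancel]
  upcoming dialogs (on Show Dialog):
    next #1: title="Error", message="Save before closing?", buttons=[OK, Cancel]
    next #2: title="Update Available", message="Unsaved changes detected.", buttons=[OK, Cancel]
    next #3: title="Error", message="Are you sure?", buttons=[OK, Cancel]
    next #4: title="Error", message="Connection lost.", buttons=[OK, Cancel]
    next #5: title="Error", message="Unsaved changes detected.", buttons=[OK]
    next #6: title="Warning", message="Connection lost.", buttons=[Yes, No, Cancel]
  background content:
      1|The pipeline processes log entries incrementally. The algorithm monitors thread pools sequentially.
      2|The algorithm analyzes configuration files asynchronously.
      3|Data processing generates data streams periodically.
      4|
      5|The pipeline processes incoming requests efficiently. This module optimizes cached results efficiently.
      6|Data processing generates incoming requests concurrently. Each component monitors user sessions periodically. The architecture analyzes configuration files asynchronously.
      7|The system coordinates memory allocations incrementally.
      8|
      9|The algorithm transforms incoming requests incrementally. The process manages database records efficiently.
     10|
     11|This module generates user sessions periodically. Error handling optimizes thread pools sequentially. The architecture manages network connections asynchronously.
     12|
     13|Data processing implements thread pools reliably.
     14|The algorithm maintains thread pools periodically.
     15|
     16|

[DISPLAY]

   ┏━━━━━━━━━━━━━━━━━━━━━┓                            
   ┃ DialogModal         ┃                            
   ┠─────────────────────┨                            
   ┃The pipeline processe┃                            
   ┃The algorithm analyze┃                            
   ┃Data processing gener┃                            
   ┃  ┌───────────────┐  ┃                            
   ┃Th│Update Availabl│se┃━━━━━━━━━━━━━━┓             
   ┃Da│Connection lost│er┃              ┃             
   ┃Th│[Yes]  No   Can│te┃──────────────┨             
   ┃  └───────────────┘  ┃              ┃             
   ┃The algorithm transfo┃oup    28471 M┃             
   ┃                     ┃oup    33260 J┃             
   ┃This module generates┃oup     1208 A┃             
   ┃                     ┃oup    32258 M┃             
   ┗━━━━━━━━━━━━━━━━━━━━━┛oup    40021 J┃             
    ┃drwxr-xr-x  1 user group     3972 J┃             
    ┃-rw-r--r--  1 user group    15592 A┃             


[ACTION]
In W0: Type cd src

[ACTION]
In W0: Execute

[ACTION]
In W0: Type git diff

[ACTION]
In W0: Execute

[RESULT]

   ┏━━━━━━━━━━━━━━━━━━━━━┓                            
   ┃ DialogModal         ┃                            
   ┠─────────────────────┨                            
   ┃The pipeline processe┃                            
   ┃The algorithm analyze┃                            
   ┃Data processing gener┃                            
   ┃  ┌───────────────┐  ┃                            
   ┃Th│Update Availabl│se┃━━━━━━━━━━━━━━┓             
   ┃Da│Connection lost│er┃              ┃             
   ┃Th│[Yes]  No   Can│te┃──────────────┨             
   ┃  └───────────────┘  ┃              ┃             
   ┃The algorithm transfo┃              ┃             
   ┃                     ┃              ┃             
   ┃This module generates┃b/main.py     ┃             
   ┃                     ┃              ┃             
   ┗━━━━━━━━━━━━━━━━━━━━━┛              ┃             
    ┃@@ -1,3 +1,4 @@                    ┃             
    ┃+# updated                         ┃             


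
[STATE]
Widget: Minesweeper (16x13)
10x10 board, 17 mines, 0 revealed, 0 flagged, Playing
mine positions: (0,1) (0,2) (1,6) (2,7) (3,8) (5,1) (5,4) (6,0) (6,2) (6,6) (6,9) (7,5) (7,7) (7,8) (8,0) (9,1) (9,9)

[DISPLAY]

■■■■■■■■■■      
■■■■■■■■■■      
■■■■■■■■■■      
■■■■■■■■■■      
■■■■■■■■■■      
■■■■■■■■■■      
■■■■■■■■■■      
■■■■■■■■■■      
■■■■■■■■■■      
■■■■■■■■■■      
                
                
                


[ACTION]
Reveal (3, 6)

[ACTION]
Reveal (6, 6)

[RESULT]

■✹✹■■■■■■■      
■■■■■■✹■■■      
■■■■■■■✹■■      
■■■■■■1■✹■      
■■■■■■■■■■      
■✹■■✹■■■■■      
✹■✹■■■✹■■✹      
■■■■■✹■✹✹■      
✹■■■■■■■■■      
■✹■■■■■■■✹      
                
                
                


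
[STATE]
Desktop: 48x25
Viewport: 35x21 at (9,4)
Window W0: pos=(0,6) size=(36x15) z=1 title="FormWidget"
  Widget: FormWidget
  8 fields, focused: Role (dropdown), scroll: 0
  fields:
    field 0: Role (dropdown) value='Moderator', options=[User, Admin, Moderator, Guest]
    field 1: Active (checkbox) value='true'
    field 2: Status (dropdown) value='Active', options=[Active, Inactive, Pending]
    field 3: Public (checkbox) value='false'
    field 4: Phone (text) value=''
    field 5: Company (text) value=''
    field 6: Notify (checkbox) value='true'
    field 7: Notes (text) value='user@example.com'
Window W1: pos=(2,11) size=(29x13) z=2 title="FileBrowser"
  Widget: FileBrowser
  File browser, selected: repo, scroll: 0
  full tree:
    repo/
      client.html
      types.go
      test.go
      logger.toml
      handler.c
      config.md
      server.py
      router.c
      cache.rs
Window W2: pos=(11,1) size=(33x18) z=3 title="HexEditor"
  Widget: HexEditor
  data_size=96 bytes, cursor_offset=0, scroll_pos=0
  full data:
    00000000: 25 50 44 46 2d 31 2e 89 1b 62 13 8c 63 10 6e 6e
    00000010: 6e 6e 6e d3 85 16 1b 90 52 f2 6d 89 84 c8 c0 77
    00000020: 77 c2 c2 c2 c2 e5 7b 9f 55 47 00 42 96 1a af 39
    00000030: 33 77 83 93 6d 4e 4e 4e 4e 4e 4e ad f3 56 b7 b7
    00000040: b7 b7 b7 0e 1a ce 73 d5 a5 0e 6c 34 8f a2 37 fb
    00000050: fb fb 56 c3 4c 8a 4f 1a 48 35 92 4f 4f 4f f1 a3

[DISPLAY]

  ┃00000000  25 50 44 46 2d 31 2e ┃
  ┃00000010  6e 6e 6e d3 85 16 1b ┃
━━┃00000020  77 c2 c2 c2 c2 e5 7b ┃
ge┃00000030  33 77 83 93 6d 4e 4e ┃
──┃00000040  b7 b7 b7 0e 1a ce 73 ┃
  ┃00000050  fb fb 56 c3 4c 8a 4f ┃
: ┃                               ┃
━━┃                               ┃
ro┃                               ┃
──┃                               ┃
re┃                               ┃
ie┃                               ┃
pe┃                               ┃
st┃                               ┃
gg┗━━━━━━━━━━━━━━━━━━━━━━━━━━━━━━━┛
ndler.c              ┃    ┃        
nfig.md              ┃━━━━┛        
rver.py              ┃             
uter.c               ┃             
━━━━━━━━━━━━━━━━━━━━━┛             
                                   


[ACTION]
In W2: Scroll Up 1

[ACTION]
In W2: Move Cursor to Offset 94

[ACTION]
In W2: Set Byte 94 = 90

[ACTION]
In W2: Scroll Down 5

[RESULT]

  ┃00000050  fb fb 56 c3 4c 8a 4f ┃
  ┃                               ┃
━━┃                               ┃
ge┃                               ┃
──┃                               ┃
  ┃                               ┃
: ┃                               ┃
━━┃                               ┃
ro┃                               ┃
──┃                               ┃
re┃                               ┃
ie┃                               ┃
pe┃                               ┃
st┃                               ┃
gg┗━━━━━━━━━━━━━━━━━━━━━━━━━━━━━━━┛
ndler.c              ┃    ┃        
nfig.md              ┃━━━━┛        
rver.py              ┃             
uter.c               ┃             
━━━━━━━━━━━━━━━━━━━━━┛             
                                   


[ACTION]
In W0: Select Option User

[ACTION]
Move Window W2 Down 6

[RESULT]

                                   
                                   
━━━━━━━━━━━━━━━━━━━━━━━━━━┓        
ge┏━━━━━━━━━━━━━━━━━━━━━━━━━━━━━━━┓
──┃ HexEditor                     ┃
  ┠───────────────────────────────┨
: ┃00000050  fb fb 56 c3 4c 8a 4f ┃
━━┃                               ┃
ro┃                               ┃
──┃                               ┃
re┃                               ┃
ie┃                               ┃
pe┃                               ┃
st┃                               ┃
gg┃                               ┃
nd┃                               ┃
nf┃                               ┃
rv┃                               ┃
ut┃                               ┃
━━┃                               ┃
  ┗━━━━━━━━━━━━━━━━━━━━━━━━━━━━━━━┛


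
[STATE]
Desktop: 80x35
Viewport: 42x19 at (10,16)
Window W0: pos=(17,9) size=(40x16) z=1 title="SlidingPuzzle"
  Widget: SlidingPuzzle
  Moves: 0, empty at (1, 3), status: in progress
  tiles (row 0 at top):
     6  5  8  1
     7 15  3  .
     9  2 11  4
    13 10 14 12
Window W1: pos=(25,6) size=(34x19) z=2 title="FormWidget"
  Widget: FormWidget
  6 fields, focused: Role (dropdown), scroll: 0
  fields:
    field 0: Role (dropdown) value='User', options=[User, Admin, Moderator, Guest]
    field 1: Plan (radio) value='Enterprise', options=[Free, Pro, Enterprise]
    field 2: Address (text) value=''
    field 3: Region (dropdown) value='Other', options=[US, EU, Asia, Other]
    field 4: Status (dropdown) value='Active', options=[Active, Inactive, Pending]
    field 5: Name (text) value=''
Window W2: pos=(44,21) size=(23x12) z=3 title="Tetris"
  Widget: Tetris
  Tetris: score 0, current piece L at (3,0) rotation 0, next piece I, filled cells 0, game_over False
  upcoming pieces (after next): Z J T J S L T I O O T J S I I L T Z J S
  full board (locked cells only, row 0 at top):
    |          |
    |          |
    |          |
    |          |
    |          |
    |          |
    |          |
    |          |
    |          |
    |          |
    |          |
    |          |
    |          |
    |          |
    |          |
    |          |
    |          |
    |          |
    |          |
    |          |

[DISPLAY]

       ┃├────┼─┃                          
       ┃│  9 │ ┃                          
       ┃├────┼─┃                          
       ┃│ 13 │ ┃                          
       ┃└────┴─┃                          
       ┃Moves: ┃                  ┏━━━━━━━
       ┃       ┃                  ┃ Tetris
       ┃       ┃                  ┠───────
       ┗━━━━━━━┗━━━━━━━━━━━━━━━━━━┃       
                                  ┃       
                                  ┃       
                                  ┃       
                                  ┃       
                                  ┃       
                                  ┃       
                                  ┃       
                                  ┗━━━━━━━
                                          
                                          


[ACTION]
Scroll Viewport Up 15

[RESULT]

                                          
                                          
                                          
                                          
                                          
               ┏━━━━━━━━━━━━━━━━━━━━━━━━━━
               ┃ FormWidget               
               ┠──────────────────────────
       ┏━━━━━━━┃> Role:       [User       
       ┃ Slidin┃  Plan:       ( ) Free  ( 
       ┠───────┃  Address:    [           
       ┃┌────┬─┃  Region:     [Other      
       ┃│  6 │ ┃  Status:     [Active     
       ┃├────┼─┃  Name:       [           
       ┃│  7 │ ┃                          
       ┃├────┼─┃                          
       ┃│  9 │ ┃                          
       ┃├────┼─┃                          
       ┃│ 13 │ ┃                          


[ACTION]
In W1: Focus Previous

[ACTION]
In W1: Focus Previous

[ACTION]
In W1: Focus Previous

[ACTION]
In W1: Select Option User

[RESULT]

                                          
                                          
                                          
                                          
                                          
               ┏━━━━━━━━━━━━━━━━━━━━━━━━━━
               ┃ FormWidget               
               ┠──────────────────────────
       ┏━━━━━━━┃  Role:       [User       
       ┃ Slidin┃  Plan:       ( ) Free  ( 
       ┠───────┃  Address:    [           
       ┃┌────┬─┃> Region:     [Other      
       ┃│  6 │ ┃  Status:     [Active     
       ┃├────┼─┃  Name:       [           
       ┃│  7 │ ┃                          
       ┃├────┼─┃                          
       ┃│  9 │ ┃                          
       ┃├────┼─┃                          
       ┃│ 13 │ ┃                          


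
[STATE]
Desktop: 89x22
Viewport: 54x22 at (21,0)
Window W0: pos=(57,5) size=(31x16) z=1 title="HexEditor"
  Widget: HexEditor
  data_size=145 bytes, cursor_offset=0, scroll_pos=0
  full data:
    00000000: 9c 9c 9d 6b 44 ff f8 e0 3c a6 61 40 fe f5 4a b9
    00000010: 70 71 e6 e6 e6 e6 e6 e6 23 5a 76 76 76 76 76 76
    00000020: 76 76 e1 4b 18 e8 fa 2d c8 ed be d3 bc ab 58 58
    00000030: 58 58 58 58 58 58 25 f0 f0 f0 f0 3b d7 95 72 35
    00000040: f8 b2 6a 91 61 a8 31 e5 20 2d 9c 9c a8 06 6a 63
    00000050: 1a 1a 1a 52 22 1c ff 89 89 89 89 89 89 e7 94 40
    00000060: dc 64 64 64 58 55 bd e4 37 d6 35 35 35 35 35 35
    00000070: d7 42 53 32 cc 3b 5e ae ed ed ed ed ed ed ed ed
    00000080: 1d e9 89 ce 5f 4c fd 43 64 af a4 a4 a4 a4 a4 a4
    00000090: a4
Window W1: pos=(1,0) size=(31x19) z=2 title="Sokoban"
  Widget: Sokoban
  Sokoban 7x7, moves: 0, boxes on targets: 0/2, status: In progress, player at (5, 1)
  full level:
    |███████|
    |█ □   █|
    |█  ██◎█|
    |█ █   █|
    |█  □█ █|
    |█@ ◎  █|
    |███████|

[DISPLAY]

━━━━━━━━━━┓                                           
          ┃                                           
──────────┨                                           
          ┃                                           
          ┃                                           
          ┃                         ┏━━━━━━━━━━━━━━━━━
          ┃                         ┃ HexEditor       
          ┃                         ┠─────────────────
          ┃                         ┃00000000  9C 9c 9
          ┃                         ┃00000010  70 71 e
          ┃                         ┃00000020  76 76 e
          ┃                         ┃00000030  58 58 5
          ┃                         ┃00000040  f8 b2 6
          ┃                         ┃00000050  1a 1a 1
          ┃                         ┃00000060  dc 64 6
          ┃                         ┃00000070  d7 42 5
          ┃                         ┃00000080  1d e9 8
          ┃                         ┃00000090  a4     
━━━━━━━━━━┛                         ┃                 
                                    ┃                 
                                    ┗━━━━━━━━━━━━━━━━━
                                                      


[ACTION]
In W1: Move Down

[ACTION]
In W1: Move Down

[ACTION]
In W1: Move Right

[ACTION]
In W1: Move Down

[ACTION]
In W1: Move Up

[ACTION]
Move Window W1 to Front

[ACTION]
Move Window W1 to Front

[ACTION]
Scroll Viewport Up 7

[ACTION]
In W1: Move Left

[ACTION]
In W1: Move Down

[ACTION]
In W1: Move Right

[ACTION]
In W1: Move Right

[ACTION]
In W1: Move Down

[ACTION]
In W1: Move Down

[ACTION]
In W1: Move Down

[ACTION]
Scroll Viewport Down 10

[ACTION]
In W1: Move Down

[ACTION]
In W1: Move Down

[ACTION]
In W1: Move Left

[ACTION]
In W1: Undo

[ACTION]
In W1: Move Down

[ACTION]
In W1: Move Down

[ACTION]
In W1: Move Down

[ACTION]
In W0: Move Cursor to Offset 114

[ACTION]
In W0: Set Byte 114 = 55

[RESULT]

━━━━━━━━━━┓                                           
          ┃                                           
──────────┨                                           
          ┃                                           
          ┃                                           
          ┃                         ┏━━━━━━━━━━━━━━━━━
          ┃                         ┃ HexEditor       
          ┃                         ┠─────────────────
          ┃                         ┃00000000  9c 9c 9
          ┃                         ┃00000010  70 71 e
          ┃                         ┃00000020  76 76 e
          ┃                         ┃00000030  58 58 5
          ┃                         ┃00000040  f8 b2 6
          ┃                         ┃00000050  1a 1a 1
          ┃                         ┃00000060  dc 64 6
          ┃                         ┃00000070  d7 42 5
          ┃                         ┃00000080  1d e9 8
          ┃                         ┃00000090  a4     
━━━━━━━━━━┛                         ┃                 
                                    ┃                 
                                    ┗━━━━━━━━━━━━━━━━━
                                                      
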